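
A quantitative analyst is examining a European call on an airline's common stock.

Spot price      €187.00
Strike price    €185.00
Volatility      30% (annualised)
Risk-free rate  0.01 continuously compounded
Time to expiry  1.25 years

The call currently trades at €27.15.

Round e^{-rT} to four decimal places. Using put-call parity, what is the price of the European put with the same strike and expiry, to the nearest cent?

€22.86

e^(−rT) = e^(−0.01·1.25) = 0.9876
Put-call parity: C − P = S − K·e^(−rT) = 187 − 185·0.9876 = 187 − 182.7060 = 4.2940
P = C − (C − P) = 27.15 − (4.2940) = 22.8560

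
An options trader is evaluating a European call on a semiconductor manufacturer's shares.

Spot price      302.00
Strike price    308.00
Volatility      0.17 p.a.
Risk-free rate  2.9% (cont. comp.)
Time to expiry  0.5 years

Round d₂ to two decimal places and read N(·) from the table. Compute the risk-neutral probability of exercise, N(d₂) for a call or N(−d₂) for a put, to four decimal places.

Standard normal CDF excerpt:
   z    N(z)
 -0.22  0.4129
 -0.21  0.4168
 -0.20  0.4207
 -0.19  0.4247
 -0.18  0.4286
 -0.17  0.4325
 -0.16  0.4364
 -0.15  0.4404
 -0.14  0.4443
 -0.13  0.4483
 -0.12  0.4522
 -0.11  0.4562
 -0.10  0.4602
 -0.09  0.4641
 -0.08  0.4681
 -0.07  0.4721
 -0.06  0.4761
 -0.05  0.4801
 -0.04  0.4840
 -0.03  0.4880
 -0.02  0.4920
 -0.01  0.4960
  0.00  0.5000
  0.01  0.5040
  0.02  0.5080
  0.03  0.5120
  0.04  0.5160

0.4602

T = 0.5;  σ√T = 0.1202
d₁ = [ln(302/308) + (0.029 + 0.17²/2)·0.5] / 0.1202 = [-0.0197 + 0.0217] / 0.1202 = 0.0171 ≈ 0.02
d₂ = d₁ − σ√T = 0.0171 − 0.1202 = -0.1031 ≈ -0.10
Risk-neutral Pr[S_T > K] = N(d₂) = N(-0.10) = 0.4602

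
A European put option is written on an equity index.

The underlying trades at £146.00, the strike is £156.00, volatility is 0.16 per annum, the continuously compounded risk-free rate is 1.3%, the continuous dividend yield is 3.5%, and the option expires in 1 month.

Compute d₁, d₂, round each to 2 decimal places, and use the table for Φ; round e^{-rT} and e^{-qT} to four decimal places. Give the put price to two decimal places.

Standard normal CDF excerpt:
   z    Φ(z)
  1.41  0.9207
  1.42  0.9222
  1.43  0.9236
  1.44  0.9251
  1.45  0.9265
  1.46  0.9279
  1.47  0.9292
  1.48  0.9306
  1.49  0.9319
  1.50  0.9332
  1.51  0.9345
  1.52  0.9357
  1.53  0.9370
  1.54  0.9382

£10.54

σ√T = 0.16·√0.08333 = 0.0462
ln(S/K) + (r − q + σ²/2)T = ln(146/156) + (0.013 − 0.035 + 0.16²/2)·0.08333 = -0.0662 − 0.0008 = -0.0670
d₁ = -0.0670 / 0.0462 = -1.4509 → -1.45
d₂ = d₁ − σ√T = -1.4509 − 0.0462 = -1.4971 → -1.50
exp(−qT) = exp(−0.035·0.08333) = 0.9971;  exp(−rT) = exp(−0.013·0.08333) = 0.9989
P = 156·0.9989·N(1.50) − 146·0.9971·N(1.45) = 156·0.9989·0.9332 − 146·0.9971·0.9265 = 145.4191 − 134.8767 = 10.5423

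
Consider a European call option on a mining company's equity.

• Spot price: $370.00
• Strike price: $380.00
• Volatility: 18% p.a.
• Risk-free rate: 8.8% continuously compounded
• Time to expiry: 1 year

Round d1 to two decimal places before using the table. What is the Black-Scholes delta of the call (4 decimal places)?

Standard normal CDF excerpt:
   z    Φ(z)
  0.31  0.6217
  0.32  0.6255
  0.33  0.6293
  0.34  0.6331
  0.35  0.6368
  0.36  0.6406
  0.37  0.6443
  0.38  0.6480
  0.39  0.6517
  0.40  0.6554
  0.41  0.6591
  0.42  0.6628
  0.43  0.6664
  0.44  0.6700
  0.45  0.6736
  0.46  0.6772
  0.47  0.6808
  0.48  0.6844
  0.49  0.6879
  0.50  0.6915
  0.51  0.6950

σ√T = 0.18 × 1.0000 = 0.1800
ln(S/K) + (r + σ²/2)T = ln(370/380) + (0.088 + 0.18²/2)·1 = -0.0267 + 0.1042 = 0.0775
d₁ = 0.0775 / 0.1800 = 0.4307 ⇒ 0.43
N(d₁) = N(0.43) = 0.6664
Δ_call = N(d₁) = 0.6664

0.6664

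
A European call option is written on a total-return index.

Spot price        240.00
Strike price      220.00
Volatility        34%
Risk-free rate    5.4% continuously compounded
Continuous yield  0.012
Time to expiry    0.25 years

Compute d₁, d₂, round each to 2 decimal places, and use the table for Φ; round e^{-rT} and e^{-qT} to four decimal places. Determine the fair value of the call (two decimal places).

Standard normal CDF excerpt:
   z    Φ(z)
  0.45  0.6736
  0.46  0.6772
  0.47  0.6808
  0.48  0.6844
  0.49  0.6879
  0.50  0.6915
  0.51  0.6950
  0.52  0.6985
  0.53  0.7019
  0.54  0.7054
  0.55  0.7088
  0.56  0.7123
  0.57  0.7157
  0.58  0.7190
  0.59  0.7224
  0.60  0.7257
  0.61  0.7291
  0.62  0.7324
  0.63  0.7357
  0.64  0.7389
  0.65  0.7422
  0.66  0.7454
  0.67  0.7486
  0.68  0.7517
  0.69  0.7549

σ√T = 0.34·√0.25 = 0.1700
d₁ = [ln(240/220) + (0.054 − 0.012 + 0.34²/2)·0.25] / 0.1700 = [0.0870 + 0.0249] / 0.1700 = 0.6586 which rounds to 0.66
d₂ = d₁ − σ√T = 0.6586 − 0.1700 = 0.4886 which rounds to 0.49
exp(−qT) = exp(−0.012·0.25) = 0.9970;  exp(−rT) = exp(−0.054·0.25) = 0.9866
C = 240·0.9970·N(0.66) − 220·0.9866·N(0.49) = 240·0.9970·0.7454 − 220·0.9866·0.6879 = 178.3593 − 149.3101 = 29.0492

29.05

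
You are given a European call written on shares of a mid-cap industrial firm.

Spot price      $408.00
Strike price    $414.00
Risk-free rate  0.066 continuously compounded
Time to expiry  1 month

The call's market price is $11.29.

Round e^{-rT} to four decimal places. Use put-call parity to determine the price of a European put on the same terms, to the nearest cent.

exp(−rT) = exp(−0.066·0.08333) = 0.9945
Put-call parity: C − P = S − K·e^(−rT) = 408 − 414·0.9945 = 408 − 411.7230 = -3.7230
P = C − (C − P) = 11.29 − (-3.7230) = 15.0130

$15.01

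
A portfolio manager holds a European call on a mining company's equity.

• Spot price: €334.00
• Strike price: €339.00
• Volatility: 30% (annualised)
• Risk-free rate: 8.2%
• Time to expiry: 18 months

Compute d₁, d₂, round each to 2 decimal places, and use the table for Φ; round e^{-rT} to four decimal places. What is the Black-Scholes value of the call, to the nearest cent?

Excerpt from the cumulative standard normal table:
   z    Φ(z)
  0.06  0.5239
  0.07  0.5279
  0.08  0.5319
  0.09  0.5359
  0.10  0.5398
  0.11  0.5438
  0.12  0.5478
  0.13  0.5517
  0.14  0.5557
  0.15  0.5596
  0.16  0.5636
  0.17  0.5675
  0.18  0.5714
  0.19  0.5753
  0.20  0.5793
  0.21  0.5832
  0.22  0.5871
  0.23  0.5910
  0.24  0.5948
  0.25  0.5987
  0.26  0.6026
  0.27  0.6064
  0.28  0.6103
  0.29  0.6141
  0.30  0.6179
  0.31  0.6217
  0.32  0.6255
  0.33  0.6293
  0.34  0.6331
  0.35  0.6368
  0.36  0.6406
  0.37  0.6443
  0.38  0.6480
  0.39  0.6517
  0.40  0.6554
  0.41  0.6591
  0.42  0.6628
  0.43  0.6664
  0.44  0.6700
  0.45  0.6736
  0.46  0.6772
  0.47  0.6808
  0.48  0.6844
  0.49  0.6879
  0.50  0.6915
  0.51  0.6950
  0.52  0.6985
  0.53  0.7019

σ√T = 0.3·√1.5 = 0.3674
ln(S/K) + (r + σ²/2)T = ln(334/339) + (0.082 + 0.3²/2)·1.5 = -0.0149 + 0.1905 = 0.1756
d₁ = 0.1756 / 0.3674 = 0.4780 which rounds to 0.48
d₂ = d₁ − σ√T = 0.4780 − 0.3674 = 0.1106 which rounds to 0.11
exp(−rT) = exp(−0.082·1.5) = 0.8843
C = 334·N(0.48) − 339·0.8843·N(0.11) = 334·0.6844 − 339·0.8843·0.5438 = 228.5896 − 163.0191 = 65.5705

€65.57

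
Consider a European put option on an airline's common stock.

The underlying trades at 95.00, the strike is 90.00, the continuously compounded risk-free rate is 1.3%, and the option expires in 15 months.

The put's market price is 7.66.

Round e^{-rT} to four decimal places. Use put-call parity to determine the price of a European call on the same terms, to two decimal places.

14.11

exp(−rT) = exp(−0.013·1.25) = 0.9839
Put-call parity: C − P = S − K·e^(−rT) = 95 − 90·0.9839 = 95 − 88.5510 = 6.4490
C = P + (C − P) = 7.66 + (6.4490) = 14.1090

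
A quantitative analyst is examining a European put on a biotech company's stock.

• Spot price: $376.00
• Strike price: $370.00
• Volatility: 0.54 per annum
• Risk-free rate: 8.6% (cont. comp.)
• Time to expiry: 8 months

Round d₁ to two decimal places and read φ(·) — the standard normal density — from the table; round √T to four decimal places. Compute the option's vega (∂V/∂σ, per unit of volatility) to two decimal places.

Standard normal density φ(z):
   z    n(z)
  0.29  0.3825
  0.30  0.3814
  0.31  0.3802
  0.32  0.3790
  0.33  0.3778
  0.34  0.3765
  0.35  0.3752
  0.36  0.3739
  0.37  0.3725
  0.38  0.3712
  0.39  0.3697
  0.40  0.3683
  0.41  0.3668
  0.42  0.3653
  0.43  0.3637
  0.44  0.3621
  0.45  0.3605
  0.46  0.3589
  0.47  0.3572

113.50

T = 0.6667;  σ√T = 0.4409
d₁ = [ln(376/370) + (0.086 + ½·0.54²)·0.6667] / (σ√T) = (0.0161 + 0.1545) / 0.4409 = 0.3870 which rounds to 0.39
√T = √0.6667 = 0.8165
φ(d₁) = φ(0.39) = 0.3697
vega = S·φ(d₁)·√T = 376·0.3697·0.8165 = 113.4994
(Vega is the same for a European call and put with the same parameters.)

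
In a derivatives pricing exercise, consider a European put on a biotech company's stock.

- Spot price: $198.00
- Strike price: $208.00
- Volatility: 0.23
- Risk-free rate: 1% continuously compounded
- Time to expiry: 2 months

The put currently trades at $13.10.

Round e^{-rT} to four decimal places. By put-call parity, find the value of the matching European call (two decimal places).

$3.45

exp(−rT) = exp(−0.01·0.1667) = 0.9983
Put-call parity: C − P = S − K·e^(−rT) = 198 − 208·0.9983 = 198 − 207.6464 = -9.6464
C = P + (C − P) = 13.10 + (-9.6464) = 3.4536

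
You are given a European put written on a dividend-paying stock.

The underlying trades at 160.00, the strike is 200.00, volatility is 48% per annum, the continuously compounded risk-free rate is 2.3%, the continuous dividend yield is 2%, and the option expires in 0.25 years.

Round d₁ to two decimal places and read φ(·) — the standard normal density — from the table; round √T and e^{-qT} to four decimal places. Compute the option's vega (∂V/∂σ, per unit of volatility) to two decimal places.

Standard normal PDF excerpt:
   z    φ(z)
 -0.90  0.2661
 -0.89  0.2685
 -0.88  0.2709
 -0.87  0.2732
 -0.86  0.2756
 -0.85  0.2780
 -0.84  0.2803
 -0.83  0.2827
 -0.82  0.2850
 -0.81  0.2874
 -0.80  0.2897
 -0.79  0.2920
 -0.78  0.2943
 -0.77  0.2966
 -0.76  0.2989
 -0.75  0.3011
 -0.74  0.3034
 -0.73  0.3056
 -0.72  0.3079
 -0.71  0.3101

22.88

T = 0.25;  σ√T = 0.2400
d₁ = [ln(160/200) + (0.023 − 0.02 + 0.48²/2)·0.25] / 0.2400 = [-0.2231 + 0.0295] / 0.2400 = -0.8066 ⇒ -0.81
√T = √0.25 = 0.5000
φ(d₁) = φ(-0.81) = 0.2874
e^(−qT) = e^(−0.02·0.25) = 0.9950
vega = S·e^(−qT)·φ(d₁)·√T = 160·0.9950·0.2874·0.5000 = 22.8770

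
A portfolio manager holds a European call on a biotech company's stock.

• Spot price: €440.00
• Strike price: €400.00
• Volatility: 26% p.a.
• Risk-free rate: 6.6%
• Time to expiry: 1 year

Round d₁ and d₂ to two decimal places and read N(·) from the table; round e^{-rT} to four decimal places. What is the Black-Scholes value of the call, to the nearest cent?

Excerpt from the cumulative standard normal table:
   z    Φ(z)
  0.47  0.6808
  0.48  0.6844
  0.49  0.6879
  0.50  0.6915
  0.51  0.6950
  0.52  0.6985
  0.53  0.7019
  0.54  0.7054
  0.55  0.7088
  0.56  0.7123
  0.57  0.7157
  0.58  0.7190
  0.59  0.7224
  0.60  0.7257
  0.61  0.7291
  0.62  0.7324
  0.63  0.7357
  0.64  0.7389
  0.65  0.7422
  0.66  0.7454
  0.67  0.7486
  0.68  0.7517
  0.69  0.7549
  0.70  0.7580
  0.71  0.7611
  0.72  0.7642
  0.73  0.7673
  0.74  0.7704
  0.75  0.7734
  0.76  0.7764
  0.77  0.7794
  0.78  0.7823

€82.72

T = 1;  σ√T = 0.2600
d₁ = [ln(440/400) + (0.066 + 0.26²/2)·1] / 0.2600 = [0.0953 + 0.0998] / 0.2600 = 0.7504 which rounds to 0.75
d₂ = d₁ − σ√T = 0.7504 − 0.2600 = 0.4904 which rounds to 0.49
e^(−rT) = e^(−0.066·1) = 0.9361
N(d₁) = N(0.75) = 0.7734;  N(d₂) = N(0.49) = 0.6879
C = 440·0.7734 − 400·0.9361·0.6879 = 340.2960 − 257.5773 = 82.7187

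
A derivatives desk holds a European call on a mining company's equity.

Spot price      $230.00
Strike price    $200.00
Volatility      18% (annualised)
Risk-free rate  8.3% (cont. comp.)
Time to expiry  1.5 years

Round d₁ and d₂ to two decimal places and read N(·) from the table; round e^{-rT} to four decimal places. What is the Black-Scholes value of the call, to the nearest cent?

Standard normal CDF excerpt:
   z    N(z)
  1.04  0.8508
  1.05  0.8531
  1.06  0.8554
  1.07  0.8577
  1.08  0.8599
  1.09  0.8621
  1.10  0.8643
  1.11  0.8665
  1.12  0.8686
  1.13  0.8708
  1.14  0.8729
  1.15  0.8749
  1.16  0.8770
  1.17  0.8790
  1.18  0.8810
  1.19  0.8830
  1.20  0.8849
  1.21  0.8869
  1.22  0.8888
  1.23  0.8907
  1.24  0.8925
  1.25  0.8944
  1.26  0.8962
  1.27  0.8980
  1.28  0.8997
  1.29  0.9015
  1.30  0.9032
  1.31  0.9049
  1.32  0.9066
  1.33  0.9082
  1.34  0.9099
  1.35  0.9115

σ√T = 0.18 × 1.2247 = 0.2205
d₁ = [ln(230/200) + (0.083 + ½·0.18²)·1.5] / (σ√T) = (0.1398 + 0.1488) / 0.2205 = 1.3089 → 1.31
d₂ = 1.3089 − 0.2205 = 1.0885 → 1.09
e^(−rT) = e^(−0.083·1.5) = 0.8829
N(d₁) = N(1.31) = 0.9049;  N(d₂) = N(1.09) = 0.8621
C = 230·0.9049 − 200·0.8829·0.8621 = 208.1270 − 152.2296 = 55.8974

$55.90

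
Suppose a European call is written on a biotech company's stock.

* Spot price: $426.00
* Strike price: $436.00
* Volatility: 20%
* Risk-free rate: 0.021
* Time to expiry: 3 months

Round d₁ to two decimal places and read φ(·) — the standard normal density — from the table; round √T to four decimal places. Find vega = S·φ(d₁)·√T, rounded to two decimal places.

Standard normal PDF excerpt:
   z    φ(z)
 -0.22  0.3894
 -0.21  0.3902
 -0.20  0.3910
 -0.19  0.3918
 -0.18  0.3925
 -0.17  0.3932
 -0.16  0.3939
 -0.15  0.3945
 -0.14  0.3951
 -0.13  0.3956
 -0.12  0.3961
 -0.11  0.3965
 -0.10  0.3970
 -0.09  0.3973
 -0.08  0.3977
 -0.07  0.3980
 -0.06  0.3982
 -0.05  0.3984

84.26

T = 0.25;  σ√T = 0.1000
d₁ = [ln(426/436) + (0.021 + 0.2²/2)·0.25] / 0.1000 = [-0.0232 + 0.0103] / 0.1000 = -0.1295 ⇒ -0.13
√T = √0.25 = 0.5000
φ(d₁) = φ(-0.13) = 0.3956
vega = S·φ(d₁)·√T = 426·0.3956·0.5000 = 84.2628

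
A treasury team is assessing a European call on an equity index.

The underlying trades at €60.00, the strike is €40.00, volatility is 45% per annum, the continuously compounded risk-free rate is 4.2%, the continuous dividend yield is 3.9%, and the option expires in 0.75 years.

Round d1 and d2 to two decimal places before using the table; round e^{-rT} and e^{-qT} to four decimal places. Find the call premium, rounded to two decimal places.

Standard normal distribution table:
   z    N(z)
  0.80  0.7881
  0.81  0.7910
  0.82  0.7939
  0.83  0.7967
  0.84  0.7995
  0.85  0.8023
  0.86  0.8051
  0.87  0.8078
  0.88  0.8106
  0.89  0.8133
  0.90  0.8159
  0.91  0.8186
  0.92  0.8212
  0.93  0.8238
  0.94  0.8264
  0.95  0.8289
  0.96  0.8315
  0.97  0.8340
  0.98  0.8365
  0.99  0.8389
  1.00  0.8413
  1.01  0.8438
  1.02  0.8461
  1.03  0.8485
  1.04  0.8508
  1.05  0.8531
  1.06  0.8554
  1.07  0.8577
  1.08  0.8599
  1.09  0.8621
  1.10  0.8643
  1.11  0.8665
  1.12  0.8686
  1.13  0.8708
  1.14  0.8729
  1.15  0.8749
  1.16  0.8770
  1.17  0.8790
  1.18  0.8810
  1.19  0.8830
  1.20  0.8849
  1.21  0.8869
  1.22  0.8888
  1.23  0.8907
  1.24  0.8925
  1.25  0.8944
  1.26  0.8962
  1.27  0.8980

€20.91

σ√T = 0.45 × 0.8660 = 0.3897
d₁ = [ln(60/40) + (0.042 − 0.039 + 0.45²/2)·0.75] / 0.3897 = [0.4055 + 0.0782] / 0.3897 = 1.2411 which rounds to 1.24
d₂ = d₁ − σ√T = 1.2411 − 0.3897 = 0.8513 which rounds to 0.85
exp(−qT) = exp(−0.039·0.75) = 0.9712;  exp(−rT) = exp(−0.042·0.75) = 0.9690
N(d₁) = N(1.24) = 0.8925;  N(d₂) = N(0.85) = 0.8023
C = 60·0.9712·0.8925 − 40·0.9690·0.8023 = 52.0078 − 31.0971 = 20.9106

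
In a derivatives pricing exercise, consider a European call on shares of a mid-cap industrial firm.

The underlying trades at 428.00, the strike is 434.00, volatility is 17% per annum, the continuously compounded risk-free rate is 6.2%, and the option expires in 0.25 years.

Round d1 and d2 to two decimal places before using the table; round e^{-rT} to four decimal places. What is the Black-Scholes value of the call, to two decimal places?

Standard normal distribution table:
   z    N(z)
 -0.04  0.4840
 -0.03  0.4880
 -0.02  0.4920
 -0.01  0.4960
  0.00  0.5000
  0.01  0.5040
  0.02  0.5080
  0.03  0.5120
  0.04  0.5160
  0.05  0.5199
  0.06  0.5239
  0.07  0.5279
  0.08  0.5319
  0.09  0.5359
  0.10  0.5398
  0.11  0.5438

13.99

T = 0.25;  σ√T = 0.0850
d₁ = [ln(428/434) + (0.062 + ½·0.17²)·0.25] / (σ√T) = (-0.0139 + 0.0191) / 0.0850 = 0.0611 ⇒ 0.06
d₂ = 0.0611 − 0.0850 = -0.0239 ⇒ -0.02
exp(−rT) = exp(−0.062·0.25) = 0.9846
C = 428·N(0.06) − 434·0.9846·N(-0.02) = 428·0.5239 − 434·0.9846·0.4920 = 224.2292 − 210.2397 = 13.9895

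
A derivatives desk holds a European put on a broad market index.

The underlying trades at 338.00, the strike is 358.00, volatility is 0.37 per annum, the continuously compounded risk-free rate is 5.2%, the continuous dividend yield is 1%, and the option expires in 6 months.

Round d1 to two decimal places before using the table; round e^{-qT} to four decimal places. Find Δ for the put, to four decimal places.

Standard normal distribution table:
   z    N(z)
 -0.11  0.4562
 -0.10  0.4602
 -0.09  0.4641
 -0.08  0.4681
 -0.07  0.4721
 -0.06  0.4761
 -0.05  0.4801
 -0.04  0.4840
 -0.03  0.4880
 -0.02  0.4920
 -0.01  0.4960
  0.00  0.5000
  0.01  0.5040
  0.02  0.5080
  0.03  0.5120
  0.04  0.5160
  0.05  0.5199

T = 0.5;  σ√T = 0.2616
d₁ = [ln(338/358) + (0.052 − 0.01 + ½·0.37²)·0.5] / (σ√T) = (-0.0575 + 0.0552) / 0.2616 = -0.0086 ≈ -0.01
N(d₁) = N(-0.01) = 0.4960
Δ_put = exp(−qT)·(N(d₁) − 1) = 0.9950·(0.4960 − 1) = -0.5015

-0.5015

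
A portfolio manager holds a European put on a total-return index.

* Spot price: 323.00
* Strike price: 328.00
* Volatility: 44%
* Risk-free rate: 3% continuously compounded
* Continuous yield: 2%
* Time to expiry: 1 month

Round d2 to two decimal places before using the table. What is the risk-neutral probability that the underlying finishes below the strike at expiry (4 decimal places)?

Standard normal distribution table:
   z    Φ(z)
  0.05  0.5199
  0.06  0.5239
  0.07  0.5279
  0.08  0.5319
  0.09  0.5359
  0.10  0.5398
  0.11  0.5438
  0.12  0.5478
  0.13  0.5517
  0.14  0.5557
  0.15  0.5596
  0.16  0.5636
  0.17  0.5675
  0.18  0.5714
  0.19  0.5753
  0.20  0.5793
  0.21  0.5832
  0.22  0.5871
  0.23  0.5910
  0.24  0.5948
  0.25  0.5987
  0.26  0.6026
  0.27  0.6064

0.5714

σ√T = 0.44·√0.08333 = 0.1270
ln(S/K) + (r − q + σ²/2)T = ln(323/328) + (0.03 − 0.02 + 0.44²/2)·0.08333 = -0.0154 + 0.0089 = -0.0065
d₁ = -0.0065 / 0.1270 = -0.0509 which rounds to -0.05
d₂ = d₁ − σ√T = -0.0509 − 0.1270 = -0.1779 which rounds to -0.18
Pr(exercise) under Q = N(−d₂) = N(0.18) = 0.5714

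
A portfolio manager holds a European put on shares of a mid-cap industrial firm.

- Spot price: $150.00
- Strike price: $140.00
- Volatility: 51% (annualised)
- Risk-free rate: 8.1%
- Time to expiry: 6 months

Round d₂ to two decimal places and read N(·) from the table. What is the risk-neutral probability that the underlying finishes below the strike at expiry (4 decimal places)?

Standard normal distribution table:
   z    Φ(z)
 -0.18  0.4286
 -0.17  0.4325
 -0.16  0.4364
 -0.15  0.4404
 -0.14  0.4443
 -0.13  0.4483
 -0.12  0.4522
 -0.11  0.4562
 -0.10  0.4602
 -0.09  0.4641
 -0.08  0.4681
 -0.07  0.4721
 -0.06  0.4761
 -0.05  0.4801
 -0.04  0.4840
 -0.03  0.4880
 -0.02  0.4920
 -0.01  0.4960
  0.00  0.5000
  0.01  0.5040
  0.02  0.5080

0.4522

T = 0.5;  σ√T = 0.3606
d₁ = [ln(150/140) + (0.081 + 0.51²/2)·0.5] / 0.3606 = [0.0690 + 0.1055] / 0.3606 = 0.4839 ≈ 0.48
d₂ = d₁ − σ√T = 0.4839 − 0.3606 = 0.1233 ≈ 0.12
Pr(exercise) under Q = N(−d₂) = N(-0.12) = 0.4522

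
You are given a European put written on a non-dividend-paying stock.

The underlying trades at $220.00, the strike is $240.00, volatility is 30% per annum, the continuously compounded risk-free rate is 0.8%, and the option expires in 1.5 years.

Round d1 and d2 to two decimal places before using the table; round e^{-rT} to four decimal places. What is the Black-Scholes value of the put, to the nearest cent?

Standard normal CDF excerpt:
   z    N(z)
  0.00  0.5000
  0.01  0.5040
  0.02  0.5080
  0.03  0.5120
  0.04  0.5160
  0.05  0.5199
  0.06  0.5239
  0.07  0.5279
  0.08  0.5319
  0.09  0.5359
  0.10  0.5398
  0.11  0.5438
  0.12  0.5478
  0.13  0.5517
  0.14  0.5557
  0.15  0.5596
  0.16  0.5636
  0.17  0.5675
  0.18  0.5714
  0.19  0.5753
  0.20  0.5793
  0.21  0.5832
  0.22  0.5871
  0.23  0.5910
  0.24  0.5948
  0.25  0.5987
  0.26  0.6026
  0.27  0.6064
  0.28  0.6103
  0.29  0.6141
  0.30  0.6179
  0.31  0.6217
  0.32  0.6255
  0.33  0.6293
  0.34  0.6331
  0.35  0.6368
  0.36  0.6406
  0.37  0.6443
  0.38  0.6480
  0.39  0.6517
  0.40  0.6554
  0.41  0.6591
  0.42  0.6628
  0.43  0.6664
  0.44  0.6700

$42.79

σ√T = 0.3·√1.5 = 0.3674
d₁ = [ln(220/240) + (0.008 + 0.3²/2)·1.5] / 0.3674 = [-0.0870 + 0.0795] / 0.3674 = -0.0204 ⇒ -0.02
d₂ = d₁ − σ√T = -0.0204 − 0.3674 = -0.3879 ⇒ -0.39
e^(−rT) = e^(−0.008·1.5) = 0.9881
N(−d₂) = N(0.39) = 0.6517;  N(−d₁) = N(0.02) = 0.5080
P = 240·0.9881·0.6517 − 220·0.5080 = 154.5467 − 111.7600 = 42.7867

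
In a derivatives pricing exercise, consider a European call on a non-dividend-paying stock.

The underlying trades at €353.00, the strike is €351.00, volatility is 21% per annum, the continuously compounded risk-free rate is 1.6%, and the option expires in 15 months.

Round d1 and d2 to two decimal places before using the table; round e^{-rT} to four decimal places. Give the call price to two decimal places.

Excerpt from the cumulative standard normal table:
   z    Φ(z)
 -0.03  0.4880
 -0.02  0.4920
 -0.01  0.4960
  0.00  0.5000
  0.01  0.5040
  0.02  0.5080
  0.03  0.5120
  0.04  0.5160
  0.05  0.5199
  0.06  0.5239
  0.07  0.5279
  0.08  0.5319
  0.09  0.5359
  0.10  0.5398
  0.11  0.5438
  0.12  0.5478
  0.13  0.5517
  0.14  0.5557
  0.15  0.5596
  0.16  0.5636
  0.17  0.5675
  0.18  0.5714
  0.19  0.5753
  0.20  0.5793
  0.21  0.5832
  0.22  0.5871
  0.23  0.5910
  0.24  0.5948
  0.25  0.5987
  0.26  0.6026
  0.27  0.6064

€37.97

σ√T = 0.21·√1.25 = 0.2348
d₁ = [ln(353/351) + (0.016 + 0.21²/2)·1.25] / 0.2348 = [0.0057 + 0.0476] / 0.2348 = 0.2268 ≈ 0.23
d₂ = d₁ − σ√T = 0.2268 − 0.2348 = -0.0080 ≈ -0.01
exp(−rT) = exp(−0.016·1.25) = 0.9802
C = 353·N(0.23) − 351·0.9802·N(-0.01) = 353·0.5910 − 351·0.9802·0.4960 = 208.6230 − 170.6489 = 37.9741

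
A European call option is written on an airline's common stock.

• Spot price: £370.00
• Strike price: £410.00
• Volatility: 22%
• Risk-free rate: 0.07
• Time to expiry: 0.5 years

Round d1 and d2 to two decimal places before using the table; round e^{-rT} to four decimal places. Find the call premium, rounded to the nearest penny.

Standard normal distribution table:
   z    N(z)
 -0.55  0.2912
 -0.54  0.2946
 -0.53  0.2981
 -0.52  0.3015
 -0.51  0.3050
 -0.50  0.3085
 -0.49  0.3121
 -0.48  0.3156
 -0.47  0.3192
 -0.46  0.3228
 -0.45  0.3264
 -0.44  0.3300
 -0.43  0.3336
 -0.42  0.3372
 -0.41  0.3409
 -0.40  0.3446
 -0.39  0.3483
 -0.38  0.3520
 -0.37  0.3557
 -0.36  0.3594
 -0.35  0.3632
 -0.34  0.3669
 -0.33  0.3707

£12.23

σ√T = 0.22 × 0.7071 = 0.1556
d₁ = [ln(370/410) + (0.07 + 0.22²/2)·0.5] / 0.1556 = [-0.1027 + 0.0471] / 0.1556 = -0.3571 → -0.36
d₂ = d₁ − σ√T = -0.3571 − 0.1556 = -0.5127 → -0.51
exp(−rT) = exp(−0.07·0.5) = 0.9656
C = 370·N(-0.36) − 410·0.9656·N(-0.51) = 370·0.3594 − 410·0.9656·0.3050 = 132.9780 − 120.7483 = 12.2297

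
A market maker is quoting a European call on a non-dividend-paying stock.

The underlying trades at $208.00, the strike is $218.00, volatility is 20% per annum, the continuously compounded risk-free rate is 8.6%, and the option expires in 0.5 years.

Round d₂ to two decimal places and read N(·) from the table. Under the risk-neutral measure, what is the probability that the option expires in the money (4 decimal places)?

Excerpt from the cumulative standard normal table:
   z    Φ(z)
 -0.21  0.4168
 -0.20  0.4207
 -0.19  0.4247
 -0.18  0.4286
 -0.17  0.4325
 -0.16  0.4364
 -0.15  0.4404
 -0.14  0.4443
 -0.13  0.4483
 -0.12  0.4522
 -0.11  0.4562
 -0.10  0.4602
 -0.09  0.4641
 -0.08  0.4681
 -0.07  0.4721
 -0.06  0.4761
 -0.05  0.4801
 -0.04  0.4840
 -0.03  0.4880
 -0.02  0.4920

0.4602

σ√T = 0.2·√0.5 = 0.1414
d₁ = [ln(208/218) + (0.086 + ½·0.2²)·0.5] / (σ√T) = (-0.0470 + 0.0530) / 0.1414 = 0.0427 ⇒ 0.04
d₂ = 0.0427 − 0.1414 = -0.0987 ⇒ -0.10
Risk-neutral Pr[S_T > K] = N(d₂) = N(-0.10) = 0.4602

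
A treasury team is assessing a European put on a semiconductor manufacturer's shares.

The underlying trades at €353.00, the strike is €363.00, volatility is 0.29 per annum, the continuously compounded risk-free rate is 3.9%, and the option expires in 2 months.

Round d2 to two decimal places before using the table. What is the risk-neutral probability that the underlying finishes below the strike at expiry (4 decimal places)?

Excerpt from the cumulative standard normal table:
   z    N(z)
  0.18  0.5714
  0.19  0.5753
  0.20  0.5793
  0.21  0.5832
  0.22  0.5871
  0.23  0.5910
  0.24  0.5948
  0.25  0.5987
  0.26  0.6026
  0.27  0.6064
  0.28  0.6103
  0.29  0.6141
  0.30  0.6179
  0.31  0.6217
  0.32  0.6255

σ√T = 0.29 × 0.4082 = 0.1184
d₁ = [ln(353/363) + (0.039 + ½·0.29²)·0.1667] / (σ√T) = (-0.0279 + 0.0135) / 0.1184 = -0.1219 which rounds to -0.12
d₂ = -0.1219 − 0.1184 = -0.2402 which rounds to -0.24
Pr(exercise) under Q = N(−d₂) = N(0.24) = 0.5948

0.5948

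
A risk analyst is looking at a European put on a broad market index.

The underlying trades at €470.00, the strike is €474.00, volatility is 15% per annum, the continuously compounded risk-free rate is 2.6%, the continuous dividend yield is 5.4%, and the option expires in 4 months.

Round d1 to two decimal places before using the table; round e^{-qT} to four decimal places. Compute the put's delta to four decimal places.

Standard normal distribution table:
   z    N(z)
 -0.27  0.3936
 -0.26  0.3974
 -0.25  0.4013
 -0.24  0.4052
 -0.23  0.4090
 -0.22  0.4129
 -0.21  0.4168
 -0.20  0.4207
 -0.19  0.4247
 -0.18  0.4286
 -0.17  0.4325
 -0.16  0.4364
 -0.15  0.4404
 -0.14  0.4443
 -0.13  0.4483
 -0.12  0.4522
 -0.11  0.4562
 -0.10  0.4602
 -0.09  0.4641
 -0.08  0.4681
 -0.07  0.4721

-0.5536

σ√T = 0.15 × 0.5774 = 0.0866
d₁ = [ln(470/474) + (0.026 − 0.054 + ½·0.15²)·0.3333] / (σ√T) = (-0.0085 − 0.0056) / 0.0866 = -0.1623 → -0.16
N(d₁) = N(-0.16) = 0.4364
Δ_put = e^(−qT)·(N(d₁) − 1) = 0.9822·(0.4364 − 1) = -0.5536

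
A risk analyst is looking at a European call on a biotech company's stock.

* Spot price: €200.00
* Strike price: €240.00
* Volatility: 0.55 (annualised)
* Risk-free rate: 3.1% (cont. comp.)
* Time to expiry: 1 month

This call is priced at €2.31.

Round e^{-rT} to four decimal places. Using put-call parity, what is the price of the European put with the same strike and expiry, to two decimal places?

€41.69

e^(−rT) = e^(−0.031·0.08333) = 0.9974
Put-call parity: C − P = S − K·e^(−rT) = 200 − 240·0.9974 = 200 − 239.3760 = -39.3760
P = C − (C − P) = 2.31 − (-39.3760) = 41.6860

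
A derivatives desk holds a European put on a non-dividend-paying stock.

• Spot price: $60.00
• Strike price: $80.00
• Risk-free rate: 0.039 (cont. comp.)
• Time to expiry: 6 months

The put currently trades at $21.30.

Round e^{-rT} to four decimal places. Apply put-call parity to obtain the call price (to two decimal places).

exp(−rT) = exp(−0.039·0.5) = 0.9807
Put-call parity: C − P = S − K·e^(−rT) = 60 − 80·0.9807 = 60 − 78.4560 = -18.4560
C = P + (C − P) = 21.30 + (-18.4560) = 2.8440

$2.84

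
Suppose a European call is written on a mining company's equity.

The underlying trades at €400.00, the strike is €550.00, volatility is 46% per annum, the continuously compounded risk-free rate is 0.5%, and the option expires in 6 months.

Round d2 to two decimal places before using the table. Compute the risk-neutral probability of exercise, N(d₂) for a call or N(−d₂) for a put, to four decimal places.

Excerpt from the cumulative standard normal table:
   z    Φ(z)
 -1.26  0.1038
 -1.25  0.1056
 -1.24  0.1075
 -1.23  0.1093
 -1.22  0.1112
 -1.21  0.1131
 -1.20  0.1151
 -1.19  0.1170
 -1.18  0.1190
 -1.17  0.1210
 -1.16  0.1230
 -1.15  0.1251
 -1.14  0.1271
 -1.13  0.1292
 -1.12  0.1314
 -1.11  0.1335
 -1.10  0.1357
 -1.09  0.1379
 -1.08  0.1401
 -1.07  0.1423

σ√T = 0.46·√0.5 = 0.3253
d₁ = [ln(400/550) + (0.005 + ½·0.46²)·0.5] / (σ√T) = (-0.3185 + 0.0554) / 0.3253 = -0.8087 ⇒ -0.81
d₂ = -0.8087 − 0.3253 = -1.1340 ⇒ -1.13
Risk-neutral Pr[S_T > K] = N(d₂) = N(-1.13) = 0.1292

0.1292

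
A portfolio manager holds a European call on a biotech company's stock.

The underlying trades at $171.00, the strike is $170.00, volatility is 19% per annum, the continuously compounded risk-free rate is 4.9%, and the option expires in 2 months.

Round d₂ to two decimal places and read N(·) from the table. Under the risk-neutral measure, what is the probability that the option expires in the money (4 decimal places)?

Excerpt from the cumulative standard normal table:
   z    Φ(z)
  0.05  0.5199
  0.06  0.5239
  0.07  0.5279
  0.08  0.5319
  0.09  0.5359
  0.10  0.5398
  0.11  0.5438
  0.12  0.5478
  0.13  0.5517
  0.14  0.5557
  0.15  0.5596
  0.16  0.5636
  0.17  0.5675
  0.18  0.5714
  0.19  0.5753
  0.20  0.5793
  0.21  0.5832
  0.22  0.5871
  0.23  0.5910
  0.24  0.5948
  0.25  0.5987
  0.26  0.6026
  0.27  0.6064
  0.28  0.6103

0.5557

σ√T = 0.19 × 0.4082 = 0.0776
d₁ = [ln(171/170) + (0.049 + 0.19²/2)·0.1667] / 0.0776 = [0.0059 + 0.0112] / 0.0776 = 0.2197 ≈ 0.22
d₂ = d₁ − σ√T = 0.2197 − 0.0776 = 0.1421 ≈ 0.14
Risk-neutral Pr[S_T > K] = N(d₂) = N(0.14) = 0.5557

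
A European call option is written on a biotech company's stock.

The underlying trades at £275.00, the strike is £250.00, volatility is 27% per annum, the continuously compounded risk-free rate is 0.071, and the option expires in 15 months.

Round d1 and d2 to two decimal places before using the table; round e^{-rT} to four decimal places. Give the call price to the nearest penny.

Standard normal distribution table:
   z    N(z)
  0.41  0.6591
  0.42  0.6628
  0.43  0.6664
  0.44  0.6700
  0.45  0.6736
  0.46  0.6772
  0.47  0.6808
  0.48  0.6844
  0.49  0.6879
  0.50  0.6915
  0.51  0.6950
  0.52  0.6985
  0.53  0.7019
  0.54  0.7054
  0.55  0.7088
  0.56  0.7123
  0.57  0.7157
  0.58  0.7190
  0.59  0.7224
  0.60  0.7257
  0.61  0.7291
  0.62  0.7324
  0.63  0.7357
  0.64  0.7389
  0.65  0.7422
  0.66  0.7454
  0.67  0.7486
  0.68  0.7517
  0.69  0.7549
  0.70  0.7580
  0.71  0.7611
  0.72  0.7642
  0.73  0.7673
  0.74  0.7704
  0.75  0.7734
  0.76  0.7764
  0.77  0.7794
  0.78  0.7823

T = 1.25;  σ√T = 0.3019
ln(S/K) + (r + σ²/2)T = ln(275/250) + (0.071 + 0.27²/2)·1.25 = 0.0953 + 0.1343 = 0.2296
d₁ = 0.2296 / 0.3019 = 0.7607 ⇒ 0.76
d₂ = d₁ − σ√T = 0.7607 − 0.3019 = 0.4588 ⇒ 0.46
e^(−rT) = e^(−0.071·1.25) = 0.9151
C = 275·N(0.76) − 250·0.9151·N(0.46) = 275·0.7764 − 250·0.9151·0.6772 = 213.5100 − 154.9264 = 58.5836

£58.58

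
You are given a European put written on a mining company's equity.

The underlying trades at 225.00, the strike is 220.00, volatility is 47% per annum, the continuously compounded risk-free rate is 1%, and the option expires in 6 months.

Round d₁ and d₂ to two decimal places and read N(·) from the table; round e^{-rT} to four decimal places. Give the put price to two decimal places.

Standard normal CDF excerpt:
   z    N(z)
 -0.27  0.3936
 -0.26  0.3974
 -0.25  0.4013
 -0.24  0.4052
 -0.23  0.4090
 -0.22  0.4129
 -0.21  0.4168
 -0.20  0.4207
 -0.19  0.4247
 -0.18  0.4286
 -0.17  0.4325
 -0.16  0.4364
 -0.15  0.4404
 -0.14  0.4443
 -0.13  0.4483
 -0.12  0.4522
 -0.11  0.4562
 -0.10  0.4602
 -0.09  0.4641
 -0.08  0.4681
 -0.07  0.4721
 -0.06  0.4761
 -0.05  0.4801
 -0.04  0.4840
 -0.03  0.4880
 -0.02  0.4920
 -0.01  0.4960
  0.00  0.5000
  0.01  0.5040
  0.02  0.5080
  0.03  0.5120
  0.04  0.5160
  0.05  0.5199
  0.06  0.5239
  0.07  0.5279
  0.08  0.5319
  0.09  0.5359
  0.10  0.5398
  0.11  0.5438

T = 0.5;  σ√T = 0.3323
ln(S/K) + (r + σ²/2)T = ln(225/220) + (0.01 + 0.47²/2)·0.5 = 0.0225 + 0.0602 = 0.0827
d₁ = 0.0827 / 0.3323 = 0.2488 ⇒ 0.25
d₂ = d₁ − σ√T = 0.2488 − 0.3323 = -0.0835 ⇒ -0.08
e^(−rT) = e^(−0.01·0.5) = 0.9950
N(−d₂) = N(0.08) = 0.5319;  N(−d₁) = N(-0.25) = 0.4013
P = 220·0.9950·0.5319 − 225·0.4013 = 116.4329 − 90.2925 = 26.1404

26.14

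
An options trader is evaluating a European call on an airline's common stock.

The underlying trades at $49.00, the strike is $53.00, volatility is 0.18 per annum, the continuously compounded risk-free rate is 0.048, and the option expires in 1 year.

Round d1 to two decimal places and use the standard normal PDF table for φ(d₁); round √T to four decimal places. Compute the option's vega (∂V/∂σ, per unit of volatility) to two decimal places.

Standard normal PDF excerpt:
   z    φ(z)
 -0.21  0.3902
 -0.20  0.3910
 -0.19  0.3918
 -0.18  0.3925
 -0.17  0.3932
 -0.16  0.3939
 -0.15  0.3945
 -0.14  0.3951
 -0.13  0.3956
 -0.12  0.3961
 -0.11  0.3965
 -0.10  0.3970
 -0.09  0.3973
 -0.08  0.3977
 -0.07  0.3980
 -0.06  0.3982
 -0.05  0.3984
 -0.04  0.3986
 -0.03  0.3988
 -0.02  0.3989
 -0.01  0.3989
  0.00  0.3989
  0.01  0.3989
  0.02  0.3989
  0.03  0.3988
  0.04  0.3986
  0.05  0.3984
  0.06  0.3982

σ√T = 0.18·√1 = 0.1800
d₁ = [ln(49/53) + (0.048 + ½·0.18²)·1] / (σ√T) = (-0.0785 + 0.0642) / 0.1800 = -0.0793 ≈ -0.08
√T = √1 = 1.0000
φ(d₁) = φ(-0.08) = 0.3977
vega = S·φ(d₁)·√T = 49·0.3977·1.0000 = 19.4873

19.49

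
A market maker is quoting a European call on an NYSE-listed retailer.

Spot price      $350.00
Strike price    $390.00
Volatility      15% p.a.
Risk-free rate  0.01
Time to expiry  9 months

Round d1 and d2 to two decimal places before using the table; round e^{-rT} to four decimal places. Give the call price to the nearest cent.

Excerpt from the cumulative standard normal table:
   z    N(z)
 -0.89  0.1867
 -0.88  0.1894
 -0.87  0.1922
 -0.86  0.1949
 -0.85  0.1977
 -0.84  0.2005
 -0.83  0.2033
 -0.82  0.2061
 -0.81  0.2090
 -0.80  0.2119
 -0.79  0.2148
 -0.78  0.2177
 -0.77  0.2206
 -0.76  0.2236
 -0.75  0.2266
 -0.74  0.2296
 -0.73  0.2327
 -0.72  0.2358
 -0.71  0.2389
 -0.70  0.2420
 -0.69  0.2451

$6.01

σ√T = 0.15·√0.75 = 0.1299
ln(S/K) + (r + σ²/2)T = ln(350/390) + (0.01 + 0.15²/2)·0.75 = -0.1082 + 0.0159 = -0.0923
d₁ = -0.0923 / 0.1299 = -0.7103 ⇒ -0.71
d₂ = d₁ − σ√T = -0.7103 − 0.1299 = -0.8402 ⇒ -0.84
exp(−rT) = exp(−0.01·0.75) = 0.9925
N(d₁) = N(-0.71) = 0.2389;  N(d₂) = N(-0.84) = 0.2005
C = 350·0.2389 − 390·0.9925·0.2005 = 83.6150 − 77.6085 = 6.0065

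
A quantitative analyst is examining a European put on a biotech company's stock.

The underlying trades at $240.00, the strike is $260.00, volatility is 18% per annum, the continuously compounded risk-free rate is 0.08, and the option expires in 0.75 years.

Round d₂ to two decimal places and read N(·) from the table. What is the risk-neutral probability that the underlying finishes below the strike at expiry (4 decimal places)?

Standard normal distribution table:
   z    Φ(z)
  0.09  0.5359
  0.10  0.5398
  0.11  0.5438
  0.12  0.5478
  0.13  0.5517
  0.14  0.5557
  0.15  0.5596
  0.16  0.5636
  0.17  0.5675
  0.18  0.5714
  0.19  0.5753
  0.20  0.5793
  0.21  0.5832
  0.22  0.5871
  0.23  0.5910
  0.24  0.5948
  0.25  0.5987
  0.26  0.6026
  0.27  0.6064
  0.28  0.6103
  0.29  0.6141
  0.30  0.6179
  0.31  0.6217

σ√T = 0.18·√0.75 = 0.1559
ln(S/K) + (r + σ²/2)T = ln(240/260) + (0.08 + 0.18²/2)·0.75 = -0.0800 + 0.0722 = -0.0079
d₁ = -0.0079 / 0.1559 = -0.0506 ⇒ -0.05
d₂ = d₁ − σ√T = -0.0506 − 0.1559 = -0.2065 ⇒ -0.21
Pr(exercise) under Q = N(−d₂) = N(0.21) = 0.5832

0.5832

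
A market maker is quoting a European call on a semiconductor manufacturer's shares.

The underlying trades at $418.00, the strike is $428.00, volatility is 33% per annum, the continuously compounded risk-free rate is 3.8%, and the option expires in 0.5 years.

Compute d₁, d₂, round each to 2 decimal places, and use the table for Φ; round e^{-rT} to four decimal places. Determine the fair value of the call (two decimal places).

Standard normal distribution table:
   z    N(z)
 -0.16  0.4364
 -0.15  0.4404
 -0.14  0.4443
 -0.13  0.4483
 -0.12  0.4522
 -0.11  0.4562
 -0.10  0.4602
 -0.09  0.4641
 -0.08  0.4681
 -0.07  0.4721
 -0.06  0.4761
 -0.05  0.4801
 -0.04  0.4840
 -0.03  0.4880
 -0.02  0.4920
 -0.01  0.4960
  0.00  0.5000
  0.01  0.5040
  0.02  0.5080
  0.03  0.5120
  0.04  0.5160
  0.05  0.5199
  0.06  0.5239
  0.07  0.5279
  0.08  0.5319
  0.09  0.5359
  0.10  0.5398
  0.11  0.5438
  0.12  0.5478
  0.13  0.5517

σ√T = 0.33 × 0.7071 = 0.2333
d₁ = [ln(418/428) + (0.038 + 0.33²/2)·0.5] / 0.2333 = [-0.0236 + 0.0462] / 0.2333 = 0.0968 → 0.10
d₂ = d₁ − σ√T = 0.0968 − 0.2333 = -0.1366 → -0.14
exp(−rT) = exp(−0.038·0.5) = 0.9812
N(d₁) = N(0.10) = 0.5398;  N(d₂) = N(-0.14) = 0.4443
C = 418·0.5398 − 428·0.9812·0.4443 = 225.6364 − 186.5854 = 39.0510

$39.05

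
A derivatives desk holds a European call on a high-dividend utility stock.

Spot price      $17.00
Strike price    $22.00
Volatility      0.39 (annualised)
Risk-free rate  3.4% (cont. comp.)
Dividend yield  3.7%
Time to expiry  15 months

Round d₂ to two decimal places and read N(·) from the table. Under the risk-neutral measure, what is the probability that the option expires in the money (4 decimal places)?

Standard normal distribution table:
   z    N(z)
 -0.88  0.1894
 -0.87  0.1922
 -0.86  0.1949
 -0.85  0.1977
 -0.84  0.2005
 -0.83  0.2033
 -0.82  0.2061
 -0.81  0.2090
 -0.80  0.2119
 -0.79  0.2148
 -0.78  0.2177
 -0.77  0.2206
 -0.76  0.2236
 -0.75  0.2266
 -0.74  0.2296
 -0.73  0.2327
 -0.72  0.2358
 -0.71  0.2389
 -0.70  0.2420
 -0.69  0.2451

σ√T = 0.39 × 1.1180 = 0.4360
ln(S/K) + (r − q + σ²/2)T = ln(17/22) + (0.034 − 0.037 + 0.39²/2)·1.25 = -0.2578 + 0.0913 = -0.1665
d₁ = -0.1665 / 0.4360 = -0.3819 which rounds to -0.38
d₂ = d₁ − σ√T = -0.3819 − 0.4360 = -0.8179 which rounds to -0.82
Risk-neutral Pr[S_T > K] = N(d₂) = N(-0.82) = 0.2061

0.2061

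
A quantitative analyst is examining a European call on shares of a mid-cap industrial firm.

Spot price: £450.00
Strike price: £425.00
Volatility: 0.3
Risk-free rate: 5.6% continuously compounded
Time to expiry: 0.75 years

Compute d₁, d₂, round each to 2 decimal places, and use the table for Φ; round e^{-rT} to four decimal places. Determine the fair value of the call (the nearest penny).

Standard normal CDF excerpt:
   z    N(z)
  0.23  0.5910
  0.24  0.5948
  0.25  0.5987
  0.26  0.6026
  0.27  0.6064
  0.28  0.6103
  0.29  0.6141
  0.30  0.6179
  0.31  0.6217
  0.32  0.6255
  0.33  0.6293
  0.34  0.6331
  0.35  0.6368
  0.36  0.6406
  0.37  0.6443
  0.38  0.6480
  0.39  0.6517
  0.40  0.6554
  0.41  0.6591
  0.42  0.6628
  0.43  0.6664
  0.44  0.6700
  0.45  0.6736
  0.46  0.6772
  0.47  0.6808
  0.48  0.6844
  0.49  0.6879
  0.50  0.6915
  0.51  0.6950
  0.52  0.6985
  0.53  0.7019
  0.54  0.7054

£68.76

T = 0.75;  σ√T = 0.2598
d₁ = [ln(450/425) + (0.056 + 0.3²/2)·0.75] / 0.2598 = [0.0572 + 0.0758] / 0.2598 = 0.5116 which rounds to 0.51
d₂ = d₁ − σ√T = 0.5116 − 0.2598 = 0.2518 which rounds to 0.25
e^(−rT) = e^(−0.056·0.75) = 0.9589
N(d₁) = N(0.51) = 0.6950;  N(d₂) = N(0.25) = 0.5987
C = 450·0.6950 − 425·0.9589·0.5987 = 312.7500 − 243.9897 = 68.7603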